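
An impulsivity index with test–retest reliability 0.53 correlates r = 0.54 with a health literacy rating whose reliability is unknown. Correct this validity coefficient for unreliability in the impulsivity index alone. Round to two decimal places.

0.74

Single correction: r_c = r_obs / √r_xx = 0.54 / √0.53 = 0.54 / 0.7280 ≈ 0.74.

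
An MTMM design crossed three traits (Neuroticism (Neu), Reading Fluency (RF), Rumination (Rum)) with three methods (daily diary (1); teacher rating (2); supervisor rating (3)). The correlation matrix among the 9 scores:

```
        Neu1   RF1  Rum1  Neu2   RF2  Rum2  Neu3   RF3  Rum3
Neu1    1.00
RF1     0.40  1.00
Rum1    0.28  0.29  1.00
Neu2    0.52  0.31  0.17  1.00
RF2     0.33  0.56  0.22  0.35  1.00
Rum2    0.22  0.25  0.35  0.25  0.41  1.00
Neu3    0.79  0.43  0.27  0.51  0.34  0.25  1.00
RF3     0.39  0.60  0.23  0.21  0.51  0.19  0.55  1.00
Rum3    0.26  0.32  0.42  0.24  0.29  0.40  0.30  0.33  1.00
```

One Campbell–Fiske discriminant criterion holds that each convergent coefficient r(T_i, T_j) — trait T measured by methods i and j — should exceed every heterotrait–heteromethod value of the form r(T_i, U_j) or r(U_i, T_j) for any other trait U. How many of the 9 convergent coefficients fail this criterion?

Checking each validity diagonal entry against its comparison values:
Neu (methods 1·2): 0.52 vs {0.33, 0.31, 0.22, 0.17} → pass.
Neu (methods 1·3): 0.79 vs {0.39, 0.43, 0.26, 0.27} → pass.
Neu (methods 2·3): 0.51 vs {0.21, 0.34, 0.24, 0.25} → pass.
RF (methods 1·2): 0.56 vs {0.31, 0.33, 0.25, 0.22} → pass.
RF (methods 1·3): 0.60 vs {0.43, 0.39, 0.32, 0.23} → pass.
RF (methods 2·3): 0.51 vs {0.34, 0.21, 0.29, 0.19} → pass.
Rum (methods 1·2): 0.35 vs {0.17, 0.22, 0.22, 0.25} → pass.
Rum (methods 1·3): 0.42 vs {0.27, 0.26, 0.23, 0.32} → pass.
Rum (methods 2·3): 0.40 vs {0.25, 0.24, 0.19, 0.29} → pass.
0 of 9 fail.

0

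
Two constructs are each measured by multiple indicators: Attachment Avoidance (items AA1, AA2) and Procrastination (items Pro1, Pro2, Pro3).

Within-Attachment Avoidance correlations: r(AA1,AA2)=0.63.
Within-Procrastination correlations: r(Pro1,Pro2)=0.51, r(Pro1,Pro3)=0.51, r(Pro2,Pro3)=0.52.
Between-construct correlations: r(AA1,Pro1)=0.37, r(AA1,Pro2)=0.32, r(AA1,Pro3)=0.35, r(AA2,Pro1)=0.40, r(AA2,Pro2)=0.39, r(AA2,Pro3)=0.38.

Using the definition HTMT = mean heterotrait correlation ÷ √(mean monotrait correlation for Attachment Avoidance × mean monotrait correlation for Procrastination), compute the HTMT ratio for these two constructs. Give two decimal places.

Mean between = 2.21/6 = 0.3683.
Mean within-AA = 0.63/1 = 0.6300; mean within-Pro = 1.54/3 = 0.5133.
Geometric mean = √(0.6300 × 0.5133) = 0.5687.
HTMT = 0.3683 / 0.5687 = 0.65.

0.65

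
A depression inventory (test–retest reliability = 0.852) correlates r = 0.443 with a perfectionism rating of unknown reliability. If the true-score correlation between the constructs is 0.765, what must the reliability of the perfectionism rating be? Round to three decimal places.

0.394

r_true = r_obs / √(r_xx · r_yy) ⇒ 0.765 = 0.443 / √(0.852 · r_yy).
√(0.852 · r_yy) = 0.443 / 0.765 = 0.5791; 0.852 · r_yy = 0.3354; r_yy = 0.3354 / 0.852 ≈ 0.394.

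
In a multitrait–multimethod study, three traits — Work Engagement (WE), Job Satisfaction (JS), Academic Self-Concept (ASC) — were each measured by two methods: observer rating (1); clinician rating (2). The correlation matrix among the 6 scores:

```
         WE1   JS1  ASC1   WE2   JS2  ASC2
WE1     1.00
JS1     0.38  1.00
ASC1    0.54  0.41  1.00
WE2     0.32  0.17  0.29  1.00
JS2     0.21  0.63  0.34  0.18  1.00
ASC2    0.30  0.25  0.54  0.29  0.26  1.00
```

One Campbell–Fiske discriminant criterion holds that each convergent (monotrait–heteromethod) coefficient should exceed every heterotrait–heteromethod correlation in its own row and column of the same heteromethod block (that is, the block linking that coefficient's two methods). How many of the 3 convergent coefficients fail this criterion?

Convergent coefficients and their comparison sets:
WE (methods 1·2): 0.32 vs {0.21, 0.17, 0.30, 0.29} → pass.
JS (methods 1·2): 0.63 vs {0.17, 0.21, 0.25, 0.34} → pass.
ASC (methods 1·2): 0.54 vs {0.29, 0.30, 0.34, 0.25} → pass.
0 of 3 fail.

0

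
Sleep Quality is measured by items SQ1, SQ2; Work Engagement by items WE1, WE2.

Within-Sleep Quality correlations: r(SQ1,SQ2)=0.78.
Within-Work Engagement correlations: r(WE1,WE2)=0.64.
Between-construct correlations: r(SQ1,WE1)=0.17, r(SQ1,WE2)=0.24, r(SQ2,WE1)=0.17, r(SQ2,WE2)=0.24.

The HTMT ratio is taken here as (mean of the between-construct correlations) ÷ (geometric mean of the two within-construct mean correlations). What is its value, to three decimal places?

Mean heterotrait r = 0.82/4 = 0.2050.
Mean within-SQ = 0.78/1 = 0.7800; mean within-WE = 0.64/1 = 0.6400.
Geometric mean = √(0.7800 × 0.6400) = 0.7065.
HTMT = 0.2050 / 0.7065 = 0.290.

0.290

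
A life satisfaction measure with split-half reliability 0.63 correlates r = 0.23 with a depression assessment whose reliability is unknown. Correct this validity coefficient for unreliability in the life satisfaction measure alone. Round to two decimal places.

Single correction: r_c = r_obs / √r_xx = 0.23 / √0.63 = 0.23 / 0.7937 ≈ 0.29.

0.29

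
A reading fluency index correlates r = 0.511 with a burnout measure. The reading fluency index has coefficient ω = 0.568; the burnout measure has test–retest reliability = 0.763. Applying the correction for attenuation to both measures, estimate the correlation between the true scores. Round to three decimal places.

r_true = r_obs / √(r_xx · r_yy) = 0.511 / √(0.568 × 0.763) = 0.511 / √0.433384 = 0.511 / 0.6583 ≈ 0.776.

0.776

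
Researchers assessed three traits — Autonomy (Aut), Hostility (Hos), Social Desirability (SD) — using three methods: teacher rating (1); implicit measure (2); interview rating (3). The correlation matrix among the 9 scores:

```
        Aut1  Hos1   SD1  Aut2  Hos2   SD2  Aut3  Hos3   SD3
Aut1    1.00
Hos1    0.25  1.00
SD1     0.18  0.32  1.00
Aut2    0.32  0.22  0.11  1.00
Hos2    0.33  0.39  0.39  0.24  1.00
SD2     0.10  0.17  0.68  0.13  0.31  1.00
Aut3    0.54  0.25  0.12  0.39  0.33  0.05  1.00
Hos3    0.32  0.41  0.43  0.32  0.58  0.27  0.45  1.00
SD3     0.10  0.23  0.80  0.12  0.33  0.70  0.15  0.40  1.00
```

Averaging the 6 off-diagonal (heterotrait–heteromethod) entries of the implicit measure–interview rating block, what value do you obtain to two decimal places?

HTHM values (method 2 × method 3): 0.32, 0.12, 0.33, 0.33, 0.05, 0.27; mean = 1.42/6 = 0.24.

0.24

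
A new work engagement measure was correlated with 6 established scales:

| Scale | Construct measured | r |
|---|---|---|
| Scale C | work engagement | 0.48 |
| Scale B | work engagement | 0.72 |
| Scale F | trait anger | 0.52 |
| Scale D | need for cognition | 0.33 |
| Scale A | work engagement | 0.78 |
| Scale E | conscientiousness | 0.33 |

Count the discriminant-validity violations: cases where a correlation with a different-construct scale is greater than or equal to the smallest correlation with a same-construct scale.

1

Convergent (same construct = work engagement): Scale C, Scale B, Scale A.
Smallest convergent = 0.48. Discriminant values: 0.52, 0.33, 0.33; count ≥ 0.48 → 1.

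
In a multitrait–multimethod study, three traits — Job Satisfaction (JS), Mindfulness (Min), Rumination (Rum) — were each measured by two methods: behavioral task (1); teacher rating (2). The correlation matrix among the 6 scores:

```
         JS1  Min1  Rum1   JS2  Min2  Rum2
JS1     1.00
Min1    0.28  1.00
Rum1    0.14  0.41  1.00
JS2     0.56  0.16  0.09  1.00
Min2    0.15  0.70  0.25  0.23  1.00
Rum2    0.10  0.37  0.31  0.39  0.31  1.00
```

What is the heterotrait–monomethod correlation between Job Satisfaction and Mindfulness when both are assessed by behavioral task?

Different traits, same method: r(JS1, Min1) = 0.28.

0.28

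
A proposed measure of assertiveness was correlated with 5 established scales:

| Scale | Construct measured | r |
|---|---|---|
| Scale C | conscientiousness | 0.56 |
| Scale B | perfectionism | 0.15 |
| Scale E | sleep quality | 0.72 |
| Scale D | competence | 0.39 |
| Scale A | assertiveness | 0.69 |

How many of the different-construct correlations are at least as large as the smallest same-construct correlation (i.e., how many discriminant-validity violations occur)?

Convergent (same construct = assertiveness): Scale A.
Smallest convergent = 0.69. Discriminant values: 0.56, 0.15, 0.72, 0.39; count ≥ 0.69 → 1.

1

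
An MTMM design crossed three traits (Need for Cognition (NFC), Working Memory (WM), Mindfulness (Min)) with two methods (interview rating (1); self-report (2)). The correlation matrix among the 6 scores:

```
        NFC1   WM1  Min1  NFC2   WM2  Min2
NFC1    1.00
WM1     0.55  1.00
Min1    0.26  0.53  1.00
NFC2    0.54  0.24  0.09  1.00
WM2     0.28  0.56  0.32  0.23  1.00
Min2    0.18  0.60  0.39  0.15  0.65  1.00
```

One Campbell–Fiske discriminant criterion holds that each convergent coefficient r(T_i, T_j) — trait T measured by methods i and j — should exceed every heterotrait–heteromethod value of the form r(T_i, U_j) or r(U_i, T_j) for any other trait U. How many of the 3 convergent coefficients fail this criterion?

Each convergent coefficient versus the relevant comparison correlations:
NFC (methods 1·2): 0.54 vs {0.28, 0.24, 0.18, 0.09} → pass.
WM (methods 1·2): 0.56 vs {0.24, 0.28, 0.60, 0.32} → fail.
Min (methods 1·2): 0.39 vs {0.09, 0.18, 0.32, 0.60} → fail.
2 of 3 fail.

2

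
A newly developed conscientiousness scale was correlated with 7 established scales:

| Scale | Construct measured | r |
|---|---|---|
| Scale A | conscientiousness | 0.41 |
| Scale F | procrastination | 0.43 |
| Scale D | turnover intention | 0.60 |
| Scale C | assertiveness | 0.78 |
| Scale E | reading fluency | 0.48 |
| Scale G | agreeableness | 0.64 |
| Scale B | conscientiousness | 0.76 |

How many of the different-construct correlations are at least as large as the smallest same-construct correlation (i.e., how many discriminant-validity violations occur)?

Convergent (same construct = conscientiousness): Scale A, Scale B.
Smallest convergent = 0.41. Discriminant values: 0.43, 0.60, 0.78, 0.48, 0.64; count ≥ 0.41 → 5.

5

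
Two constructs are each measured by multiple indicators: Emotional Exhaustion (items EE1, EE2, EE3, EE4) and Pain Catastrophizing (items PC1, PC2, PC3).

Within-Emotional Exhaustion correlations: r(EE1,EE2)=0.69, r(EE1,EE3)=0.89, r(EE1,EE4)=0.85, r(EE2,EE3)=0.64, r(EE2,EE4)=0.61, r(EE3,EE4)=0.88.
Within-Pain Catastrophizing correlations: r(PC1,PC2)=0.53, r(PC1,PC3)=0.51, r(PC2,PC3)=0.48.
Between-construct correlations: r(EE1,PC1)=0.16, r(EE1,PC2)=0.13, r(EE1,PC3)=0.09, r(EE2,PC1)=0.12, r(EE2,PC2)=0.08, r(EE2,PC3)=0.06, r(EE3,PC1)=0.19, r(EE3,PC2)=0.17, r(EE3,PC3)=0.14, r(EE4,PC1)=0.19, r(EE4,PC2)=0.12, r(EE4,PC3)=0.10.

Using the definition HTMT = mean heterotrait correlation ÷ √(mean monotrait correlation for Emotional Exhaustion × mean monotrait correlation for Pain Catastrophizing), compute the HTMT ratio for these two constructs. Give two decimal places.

Between-construct mean = 1.55/12 = 0.1292.
Mean within-EE = 4.56/6 = 0.7600; mean within-PC = 1.52/3 = 0.5067.
Geometric mean = √(0.7600 × 0.5067) = 0.6206.
HTMT = 0.1292 / 0.6206 = 0.21.

0.21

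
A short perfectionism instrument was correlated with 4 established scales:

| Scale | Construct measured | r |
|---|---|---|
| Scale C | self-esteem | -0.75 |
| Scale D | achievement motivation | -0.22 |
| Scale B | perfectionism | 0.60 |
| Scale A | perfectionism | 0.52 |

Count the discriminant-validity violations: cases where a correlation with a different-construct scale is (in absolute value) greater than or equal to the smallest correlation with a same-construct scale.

Convergent (same construct = perfectionism): Scale B, Scale A.
Smallest convergent = 0.52. Discriminant |r|: 0.75, 0.22; count ≥ 0.52 → 1.

1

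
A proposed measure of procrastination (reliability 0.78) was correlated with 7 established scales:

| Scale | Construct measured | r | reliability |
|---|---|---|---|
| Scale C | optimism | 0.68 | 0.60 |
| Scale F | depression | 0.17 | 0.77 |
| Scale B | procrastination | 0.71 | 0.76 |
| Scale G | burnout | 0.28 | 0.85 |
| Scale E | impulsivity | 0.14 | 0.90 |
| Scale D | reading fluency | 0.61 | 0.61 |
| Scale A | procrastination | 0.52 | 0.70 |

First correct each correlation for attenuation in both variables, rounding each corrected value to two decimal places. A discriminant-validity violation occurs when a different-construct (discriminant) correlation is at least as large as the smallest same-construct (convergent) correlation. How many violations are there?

Disattenuated r (r / √(r_scale · r_new)):
  Scale C (disc): 0.68 / √(0.60·0.78) = 0.99
  Scale F (disc): 0.17 / √(0.77·0.78) = 0.22
  Scale B (conv): 0.71 / √(0.76·0.78) = 0.92
  Scale G (disc): 0.28 / √(0.85·0.78) = 0.34
  Scale E (disc): 0.14 / √(0.90·0.78) = 0.17
  Scale D (disc): 0.61 / √(0.61·0.78) = 0.88
  Scale A (conv): 0.52 / √(0.70·0.78) = 0.70
Smallest convergent = 0.70. Discriminant values: 0.99, 0.22, 0.34, 0.17, 0.88; count ≥ 0.70 → 2.

2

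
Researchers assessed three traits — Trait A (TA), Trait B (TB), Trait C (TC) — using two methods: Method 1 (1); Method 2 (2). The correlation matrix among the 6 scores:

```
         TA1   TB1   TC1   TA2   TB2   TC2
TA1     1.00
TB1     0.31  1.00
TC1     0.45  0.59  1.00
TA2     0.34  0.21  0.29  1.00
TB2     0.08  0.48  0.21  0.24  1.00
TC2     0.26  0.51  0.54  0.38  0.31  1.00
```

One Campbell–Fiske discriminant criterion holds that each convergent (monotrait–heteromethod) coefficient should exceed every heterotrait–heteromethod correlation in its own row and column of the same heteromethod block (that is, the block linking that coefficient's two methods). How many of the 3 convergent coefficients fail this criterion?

Checking each validity diagonal entry against its comparison values:
TA (methods 1·2): 0.34 vs {0.08, 0.21, 0.26, 0.29} → pass.
TB (methods 1·2): 0.48 vs {0.21, 0.08, 0.51, 0.21} → fail.
TC (methods 1·2): 0.54 vs {0.29, 0.26, 0.21, 0.51} → pass.
1 of 3 fail.

1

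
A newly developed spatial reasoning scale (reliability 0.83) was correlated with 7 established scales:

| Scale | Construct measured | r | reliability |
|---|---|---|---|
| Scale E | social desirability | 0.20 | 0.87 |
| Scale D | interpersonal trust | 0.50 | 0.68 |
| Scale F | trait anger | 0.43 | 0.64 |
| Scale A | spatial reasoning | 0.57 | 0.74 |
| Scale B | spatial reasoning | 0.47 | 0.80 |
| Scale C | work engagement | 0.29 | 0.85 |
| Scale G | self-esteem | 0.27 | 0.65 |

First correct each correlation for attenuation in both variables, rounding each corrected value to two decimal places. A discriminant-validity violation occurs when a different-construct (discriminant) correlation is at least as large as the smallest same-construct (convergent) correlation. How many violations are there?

Disattenuated r (r / √(r_scale · r_new)):
  Scale E (disc): 0.20 / √(0.87·0.83) = 0.24
  Scale D (disc): 0.50 / √(0.68·0.83) = 0.67
  Scale F (disc): 0.43 / √(0.64·0.83) = 0.59
  Scale A (conv): 0.57 / √(0.74·0.83) = 0.73
  Scale B (conv): 0.47 / √(0.80·0.83) = 0.58
  Scale C (disc): 0.29 / √(0.85·0.83) = 0.35
  Scale G (disc): 0.27 / √(0.65·0.83) = 0.37
Smallest convergent = 0.58. Discriminant values: 0.24, 0.67, 0.59, 0.35, 0.37; count ≥ 0.58 → 2.

2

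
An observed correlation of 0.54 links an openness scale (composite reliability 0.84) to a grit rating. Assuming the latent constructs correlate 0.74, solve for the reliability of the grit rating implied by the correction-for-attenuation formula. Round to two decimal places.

0.63

r_true = r_obs / √(r_xx · r_yy) ⇒ 0.74 = 0.54 / √(0.84 · r_yy).
√(0.84 · r_yy) = 0.54 / 0.74 = 0.7297; 0.84 · r_yy = 0.5325; r_yy = 0.5325 / 0.84 ≈ 0.63.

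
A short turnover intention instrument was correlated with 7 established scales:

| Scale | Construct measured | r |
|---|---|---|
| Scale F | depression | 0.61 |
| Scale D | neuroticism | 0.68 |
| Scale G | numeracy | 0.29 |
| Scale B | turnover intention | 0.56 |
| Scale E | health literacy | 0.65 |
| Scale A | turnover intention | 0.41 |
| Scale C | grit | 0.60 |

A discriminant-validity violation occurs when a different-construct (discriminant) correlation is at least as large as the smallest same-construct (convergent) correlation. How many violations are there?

Convergent (same construct = turnover intention): Scale B, Scale A.
Smallest convergent = 0.41. Discriminant values: 0.61, 0.68, 0.29, 0.65, 0.60; count ≥ 0.41 → 4.

4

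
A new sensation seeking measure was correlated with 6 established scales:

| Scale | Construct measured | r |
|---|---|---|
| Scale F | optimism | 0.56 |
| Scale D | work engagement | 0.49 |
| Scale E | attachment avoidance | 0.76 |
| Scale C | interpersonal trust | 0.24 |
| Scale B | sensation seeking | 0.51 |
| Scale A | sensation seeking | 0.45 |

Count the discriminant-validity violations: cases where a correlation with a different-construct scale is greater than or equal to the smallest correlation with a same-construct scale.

Convergent (same construct = sensation seeking): Scale B, Scale A.
Smallest convergent = 0.45. Discriminant values: 0.56, 0.49, 0.76, 0.24; count ≥ 0.45 → 3.

3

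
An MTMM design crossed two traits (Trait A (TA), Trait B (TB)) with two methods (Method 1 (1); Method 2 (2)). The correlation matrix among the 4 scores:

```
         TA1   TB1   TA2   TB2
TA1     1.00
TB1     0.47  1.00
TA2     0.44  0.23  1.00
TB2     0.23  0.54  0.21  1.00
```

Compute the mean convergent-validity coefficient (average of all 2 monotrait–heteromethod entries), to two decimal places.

Convergent values: 0.44, 0.54; mean = 0.98/2 = 0.49.

0.49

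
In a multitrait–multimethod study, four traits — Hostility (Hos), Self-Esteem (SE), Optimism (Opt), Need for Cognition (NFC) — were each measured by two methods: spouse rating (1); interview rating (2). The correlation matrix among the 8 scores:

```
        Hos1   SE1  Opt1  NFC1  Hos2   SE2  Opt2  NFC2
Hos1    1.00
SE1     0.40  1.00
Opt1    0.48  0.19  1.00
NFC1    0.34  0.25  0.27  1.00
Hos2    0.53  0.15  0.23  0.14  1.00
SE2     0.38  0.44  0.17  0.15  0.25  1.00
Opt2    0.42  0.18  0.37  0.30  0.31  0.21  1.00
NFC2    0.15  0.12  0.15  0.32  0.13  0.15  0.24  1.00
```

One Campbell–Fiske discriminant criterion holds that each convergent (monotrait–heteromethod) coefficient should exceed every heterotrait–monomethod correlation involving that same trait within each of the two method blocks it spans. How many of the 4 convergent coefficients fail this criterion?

Each convergent coefficient versus the relevant comparison correlations:
Hos (methods 1·2): 0.53 vs {0.40, 0.25, 0.48, 0.31, 0.34, 0.13} → pass.
SE (methods 1·2): 0.44 vs {0.40, 0.25, 0.19, 0.21, 0.25, 0.15} → pass.
Opt (methods 1·2): 0.37 vs {0.48, 0.31, 0.19, 0.21, 0.27, 0.24} → fail.
NFC (methods 1·2): 0.32 vs {0.34, 0.13, 0.25, 0.15, 0.27, 0.24} → fail.
2 of 4 fail.

2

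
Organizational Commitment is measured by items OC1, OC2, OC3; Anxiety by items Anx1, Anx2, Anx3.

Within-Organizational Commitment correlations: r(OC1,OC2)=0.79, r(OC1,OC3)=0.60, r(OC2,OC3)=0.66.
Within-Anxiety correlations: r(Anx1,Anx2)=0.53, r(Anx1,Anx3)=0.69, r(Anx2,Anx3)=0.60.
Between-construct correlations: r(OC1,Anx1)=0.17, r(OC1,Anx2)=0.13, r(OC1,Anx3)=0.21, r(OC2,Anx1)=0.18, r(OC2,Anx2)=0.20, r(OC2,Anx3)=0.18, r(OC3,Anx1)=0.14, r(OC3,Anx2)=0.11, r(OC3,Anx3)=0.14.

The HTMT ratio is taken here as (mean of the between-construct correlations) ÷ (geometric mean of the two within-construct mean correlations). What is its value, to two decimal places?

0.25

Mean between = 1.46/9 = 0.1622.
Mean within-OC = 2.05/3 = 0.6833; mean within-Anx = 1.82/3 = 0.6067.
Geometric mean = √(0.6833 × 0.6067) = 0.6439.
HTMT = 0.1622 / 0.6439 = 0.25.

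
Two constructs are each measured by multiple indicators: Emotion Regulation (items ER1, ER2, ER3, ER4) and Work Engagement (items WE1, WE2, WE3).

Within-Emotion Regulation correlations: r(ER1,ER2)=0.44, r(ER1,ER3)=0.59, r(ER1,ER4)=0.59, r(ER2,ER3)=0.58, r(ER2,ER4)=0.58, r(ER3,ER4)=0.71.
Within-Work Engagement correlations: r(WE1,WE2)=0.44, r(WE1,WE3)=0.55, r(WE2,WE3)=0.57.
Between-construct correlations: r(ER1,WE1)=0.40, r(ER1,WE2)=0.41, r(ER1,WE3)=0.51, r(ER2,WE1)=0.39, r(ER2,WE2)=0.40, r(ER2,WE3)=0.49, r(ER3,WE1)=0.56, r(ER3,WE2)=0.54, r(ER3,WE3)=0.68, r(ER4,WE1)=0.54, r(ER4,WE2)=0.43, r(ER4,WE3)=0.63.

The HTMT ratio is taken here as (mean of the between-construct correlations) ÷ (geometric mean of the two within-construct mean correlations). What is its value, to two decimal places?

Between-construct mean = 5.98/12 = 0.4983.
Mean within-ER = 3.49/6 = 0.5817; mean within-WE = 1.56/3 = 0.5200.
Geometric mean = √(0.5817 × 0.5200) = 0.5500.
HTMT = 0.4983 / 0.5500 = 0.91.

0.91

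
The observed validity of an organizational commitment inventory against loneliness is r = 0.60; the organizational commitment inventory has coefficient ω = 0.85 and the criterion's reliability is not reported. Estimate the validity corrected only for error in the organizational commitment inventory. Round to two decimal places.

0.65

Single correction: r_c = r_obs / √r_xx = 0.60 / √0.85 = 0.60 / 0.9220 ≈ 0.65.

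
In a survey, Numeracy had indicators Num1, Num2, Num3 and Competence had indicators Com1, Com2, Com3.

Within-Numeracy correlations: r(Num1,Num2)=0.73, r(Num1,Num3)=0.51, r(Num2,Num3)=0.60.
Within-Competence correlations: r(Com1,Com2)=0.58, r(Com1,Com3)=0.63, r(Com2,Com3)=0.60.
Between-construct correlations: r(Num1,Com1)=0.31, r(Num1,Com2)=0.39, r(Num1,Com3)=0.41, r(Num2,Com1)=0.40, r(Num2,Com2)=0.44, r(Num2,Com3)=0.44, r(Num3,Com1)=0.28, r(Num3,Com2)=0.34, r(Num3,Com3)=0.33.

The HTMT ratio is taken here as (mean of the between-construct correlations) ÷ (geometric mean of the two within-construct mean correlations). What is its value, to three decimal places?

Mean between = 3.34/9 = 0.3711.
Mean within-Num = 1.84/3 = 0.6133; mean within-Com = 1.81/3 = 0.6033.
Geometric mean = √(0.6133 × 0.6033) = 0.6083.
HTMT = 0.3711 / 0.6083 = 0.610.

0.610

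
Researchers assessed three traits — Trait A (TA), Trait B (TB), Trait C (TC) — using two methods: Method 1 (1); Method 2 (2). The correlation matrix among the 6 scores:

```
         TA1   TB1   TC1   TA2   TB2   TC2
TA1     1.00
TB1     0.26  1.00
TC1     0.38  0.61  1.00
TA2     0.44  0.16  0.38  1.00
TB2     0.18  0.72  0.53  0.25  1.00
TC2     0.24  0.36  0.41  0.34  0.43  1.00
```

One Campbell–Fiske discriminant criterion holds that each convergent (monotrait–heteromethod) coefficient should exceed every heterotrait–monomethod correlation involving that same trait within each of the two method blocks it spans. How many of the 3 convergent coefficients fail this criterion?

1

Checking each validity diagonal entry against its comparison values:
TA (methods 1·2): 0.44 vs {0.26, 0.25, 0.38, 0.34} → pass.
TB (methods 1·2): 0.72 vs {0.26, 0.25, 0.61, 0.43} → pass.
TC (methods 1·2): 0.41 vs {0.38, 0.34, 0.61, 0.43} → fail.
1 of 3 fail.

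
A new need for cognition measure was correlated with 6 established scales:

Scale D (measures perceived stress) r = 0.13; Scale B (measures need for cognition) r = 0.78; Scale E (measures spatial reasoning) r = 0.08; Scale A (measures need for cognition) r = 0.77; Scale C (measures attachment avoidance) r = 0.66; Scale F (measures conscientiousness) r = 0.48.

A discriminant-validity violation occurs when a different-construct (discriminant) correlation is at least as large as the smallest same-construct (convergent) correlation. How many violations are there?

0

Convergent (same construct = need for cognition): Scale B, Scale A.
Smallest convergent = 0.77. Discriminant values: 0.13, 0.08, 0.66, 0.48; count ≥ 0.77 → 0.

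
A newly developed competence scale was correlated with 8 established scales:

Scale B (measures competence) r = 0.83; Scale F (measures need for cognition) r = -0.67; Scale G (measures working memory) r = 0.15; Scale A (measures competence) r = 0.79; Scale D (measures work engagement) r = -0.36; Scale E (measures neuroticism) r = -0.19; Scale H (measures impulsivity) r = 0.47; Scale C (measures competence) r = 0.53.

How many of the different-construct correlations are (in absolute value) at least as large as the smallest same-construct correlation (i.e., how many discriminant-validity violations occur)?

1

Convergent (same construct = competence): Scale B, Scale A, Scale C.
Smallest convergent = 0.53. Discriminant |r|: 0.67, 0.15, 0.36, 0.19, 0.47; count ≥ 0.53 → 1.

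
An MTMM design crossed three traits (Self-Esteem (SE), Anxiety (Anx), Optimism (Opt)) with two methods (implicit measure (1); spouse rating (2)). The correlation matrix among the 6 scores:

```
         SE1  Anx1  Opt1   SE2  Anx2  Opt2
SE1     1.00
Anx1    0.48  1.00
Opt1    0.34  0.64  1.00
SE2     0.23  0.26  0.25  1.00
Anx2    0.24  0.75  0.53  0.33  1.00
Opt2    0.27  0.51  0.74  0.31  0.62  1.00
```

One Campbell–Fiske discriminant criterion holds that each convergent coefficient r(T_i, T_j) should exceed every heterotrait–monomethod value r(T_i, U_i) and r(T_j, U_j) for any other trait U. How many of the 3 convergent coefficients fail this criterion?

Each convergent coefficient versus the relevant comparison correlations:
SE (methods 1·2): 0.23 vs {0.48, 0.33, 0.34, 0.31} → fail.
Anx (methods 1·2): 0.75 vs {0.48, 0.33, 0.64, 0.62} → pass.
Opt (methods 1·2): 0.74 vs {0.34, 0.31, 0.64, 0.62} → pass.
1 of 3 fail.

1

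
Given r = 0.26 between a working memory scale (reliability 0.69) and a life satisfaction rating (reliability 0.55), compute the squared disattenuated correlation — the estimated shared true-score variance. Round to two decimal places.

0.18

Disattenuated r = 0.26 / √(0.69 × 0.55) = 0.26 / 0.6160 = 0.4221.
Shared true-score variance = 0.4221² = 0.1782 ≈ 0.18.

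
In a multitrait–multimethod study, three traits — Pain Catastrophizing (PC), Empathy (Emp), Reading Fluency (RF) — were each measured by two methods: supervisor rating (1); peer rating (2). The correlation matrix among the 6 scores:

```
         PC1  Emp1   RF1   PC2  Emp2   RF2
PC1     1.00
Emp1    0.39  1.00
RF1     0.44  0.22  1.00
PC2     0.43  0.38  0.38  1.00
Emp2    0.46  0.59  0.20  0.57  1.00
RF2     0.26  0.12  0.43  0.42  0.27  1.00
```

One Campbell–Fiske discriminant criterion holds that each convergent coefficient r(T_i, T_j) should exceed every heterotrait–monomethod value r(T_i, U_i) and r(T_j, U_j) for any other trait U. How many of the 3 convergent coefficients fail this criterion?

Convergent coefficients and their comparison sets:
PC (methods 1·2): 0.43 vs {0.39, 0.57, 0.44, 0.42} → fail.
Emp (methods 1·2): 0.59 vs {0.39, 0.57, 0.22, 0.27} → pass.
RF (methods 1·2): 0.43 vs {0.44, 0.42, 0.22, 0.27} → fail.
2 of 3 fail.

2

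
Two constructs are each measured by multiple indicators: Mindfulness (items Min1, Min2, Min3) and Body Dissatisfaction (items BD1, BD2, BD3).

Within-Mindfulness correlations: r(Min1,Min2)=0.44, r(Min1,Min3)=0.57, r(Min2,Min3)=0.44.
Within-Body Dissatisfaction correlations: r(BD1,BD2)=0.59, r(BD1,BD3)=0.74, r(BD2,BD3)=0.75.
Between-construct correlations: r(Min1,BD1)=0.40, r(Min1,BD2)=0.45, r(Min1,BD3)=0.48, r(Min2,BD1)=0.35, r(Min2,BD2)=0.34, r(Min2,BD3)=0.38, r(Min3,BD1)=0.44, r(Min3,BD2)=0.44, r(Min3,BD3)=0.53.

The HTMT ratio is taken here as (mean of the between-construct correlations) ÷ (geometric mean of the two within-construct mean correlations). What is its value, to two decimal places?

0.73

Between-construct mean = 3.81/9 = 0.4233.
Mean within-Min = 1.45/3 = 0.4833; mean within-BD = 2.08/3 = 0.6933.
Geometric mean = √(0.4833 × 0.6933) = 0.5789.
HTMT = 0.4233 / 0.5789 = 0.73.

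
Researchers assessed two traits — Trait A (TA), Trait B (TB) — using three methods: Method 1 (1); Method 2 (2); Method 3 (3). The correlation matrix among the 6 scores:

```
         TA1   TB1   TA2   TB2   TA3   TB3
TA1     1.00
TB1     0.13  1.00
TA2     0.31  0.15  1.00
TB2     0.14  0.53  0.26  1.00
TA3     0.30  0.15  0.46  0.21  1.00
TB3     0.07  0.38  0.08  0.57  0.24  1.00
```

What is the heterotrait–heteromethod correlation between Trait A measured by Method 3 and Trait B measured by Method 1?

Different traits and methods: r(TA3, TB1) = 0.15.

0.15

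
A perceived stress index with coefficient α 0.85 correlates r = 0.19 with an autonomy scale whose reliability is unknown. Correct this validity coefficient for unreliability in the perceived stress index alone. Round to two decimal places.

Single correction: r_c = r_obs / √r_xx = 0.19 / √0.85 = 0.19 / 0.9220 ≈ 0.21.

0.21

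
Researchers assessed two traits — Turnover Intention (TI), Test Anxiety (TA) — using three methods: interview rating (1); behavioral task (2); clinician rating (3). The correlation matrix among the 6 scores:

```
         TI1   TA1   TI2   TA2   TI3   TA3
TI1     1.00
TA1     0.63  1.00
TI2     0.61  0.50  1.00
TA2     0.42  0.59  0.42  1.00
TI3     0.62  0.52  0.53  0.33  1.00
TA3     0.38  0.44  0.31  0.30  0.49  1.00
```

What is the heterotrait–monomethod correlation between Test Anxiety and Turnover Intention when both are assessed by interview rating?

Different traits, same method: r(TA1, TI1) = 0.63.

0.63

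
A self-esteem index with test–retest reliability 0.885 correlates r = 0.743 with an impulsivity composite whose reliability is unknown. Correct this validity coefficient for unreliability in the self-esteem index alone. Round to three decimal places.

Single correction: r_c = r_obs / √r_xx = 0.743 / √0.885 = 0.743 / 0.9407 ≈ 0.790.

0.790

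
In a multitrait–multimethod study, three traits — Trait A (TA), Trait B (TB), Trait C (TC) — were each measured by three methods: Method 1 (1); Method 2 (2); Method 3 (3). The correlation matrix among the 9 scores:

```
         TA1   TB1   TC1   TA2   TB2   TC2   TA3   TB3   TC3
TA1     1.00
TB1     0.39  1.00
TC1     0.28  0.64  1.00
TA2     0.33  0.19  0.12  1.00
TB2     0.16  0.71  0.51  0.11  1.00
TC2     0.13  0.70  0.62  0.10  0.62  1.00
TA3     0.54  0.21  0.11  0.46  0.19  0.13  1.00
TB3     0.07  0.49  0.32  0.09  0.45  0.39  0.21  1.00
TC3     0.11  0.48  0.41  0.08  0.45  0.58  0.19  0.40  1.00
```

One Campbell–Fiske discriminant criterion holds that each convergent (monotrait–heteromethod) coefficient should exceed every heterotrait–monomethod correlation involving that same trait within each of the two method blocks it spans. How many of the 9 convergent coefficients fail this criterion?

6

Checking each validity diagonal entry against its comparison values:
TA (methods 1·2): 0.33 vs {0.39, 0.11, 0.28, 0.10} → fail.
TA (methods 1·3): 0.54 vs {0.39, 0.21, 0.28, 0.19} → pass.
TA (methods 2·3): 0.46 vs {0.11, 0.21, 0.10, 0.19} → pass.
TB (methods 1·2): 0.71 vs {0.39, 0.11, 0.64, 0.62} → pass.
TB (methods 1·3): 0.49 vs {0.39, 0.21, 0.64, 0.40} → fail.
TB (methods 2·3): 0.45 vs {0.11, 0.21, 0.62, 0.40} → fail.
TC (methods 1·2): 0.62 vs {0.28, 0.10, 0.64, 0.62} → fail.
TC (methods 1·3): 0.41 vs {0.28, 0.19, 0.64, 0.40} → fail.
TC (methods 2·3): 0.58 vs {0.10, 0.19, 0.62, 0.40} → fail.
6 of 9 fail.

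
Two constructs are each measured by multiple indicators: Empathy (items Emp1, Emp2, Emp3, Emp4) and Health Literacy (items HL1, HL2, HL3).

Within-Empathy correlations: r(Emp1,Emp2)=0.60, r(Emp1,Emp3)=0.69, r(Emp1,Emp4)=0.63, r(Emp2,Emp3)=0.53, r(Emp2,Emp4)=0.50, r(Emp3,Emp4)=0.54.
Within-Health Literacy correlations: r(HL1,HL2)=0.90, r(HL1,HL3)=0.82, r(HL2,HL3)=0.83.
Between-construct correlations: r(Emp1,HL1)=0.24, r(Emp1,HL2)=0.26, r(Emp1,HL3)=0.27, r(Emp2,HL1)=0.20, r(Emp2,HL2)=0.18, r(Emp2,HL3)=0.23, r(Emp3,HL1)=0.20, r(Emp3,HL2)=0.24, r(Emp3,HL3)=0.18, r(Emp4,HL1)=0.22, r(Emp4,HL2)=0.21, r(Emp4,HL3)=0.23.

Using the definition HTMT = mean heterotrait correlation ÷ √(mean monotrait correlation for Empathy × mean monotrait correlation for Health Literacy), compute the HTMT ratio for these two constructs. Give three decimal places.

Mean between = 2.66/12 = 0.2217.
Mean within-Emp = 3.49/6 = 0.5817; mean within-HL = 2.55/3 = 0.8500.
Geometric mean = √(0.5817 × 0.8500) = 0.7032.
HTMT = 0.2217 / 0.7032 = 0.315.

0.315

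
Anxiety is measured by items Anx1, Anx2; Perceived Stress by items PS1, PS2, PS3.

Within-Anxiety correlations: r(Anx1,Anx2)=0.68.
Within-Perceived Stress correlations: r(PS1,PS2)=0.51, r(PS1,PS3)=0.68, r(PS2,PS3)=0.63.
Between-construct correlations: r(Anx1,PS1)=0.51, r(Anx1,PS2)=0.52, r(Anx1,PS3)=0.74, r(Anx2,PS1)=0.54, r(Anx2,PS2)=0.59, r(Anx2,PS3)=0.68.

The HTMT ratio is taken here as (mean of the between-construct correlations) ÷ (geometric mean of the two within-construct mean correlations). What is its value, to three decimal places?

0.929

Mean heterotrait r = 3.58/6 = 0.5967.
Mean within-Anx = 0.68/1 = 0.6800; mean within-PS = 1.82/3 = 0.6067.
Geometric mean = √(0.6800 × 0.6067) = 0.6423.
HTMT = 0.5967 / 0.6423 = 0.929.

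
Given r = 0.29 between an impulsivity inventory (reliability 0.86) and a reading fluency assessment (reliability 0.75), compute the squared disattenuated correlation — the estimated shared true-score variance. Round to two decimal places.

Disattenuated r = 0.29 / √(0.86 × 0.75) = 0.29 / 0.8031 = 0.3611.
Shared true-score variance = 0.3611² = 0.1304 ≈ 0.13.

0.13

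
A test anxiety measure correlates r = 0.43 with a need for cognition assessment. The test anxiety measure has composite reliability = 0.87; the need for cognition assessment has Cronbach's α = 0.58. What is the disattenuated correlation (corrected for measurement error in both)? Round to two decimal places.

0.61

r_true = r_obs / √(r_xx · r_yy) = 0.43 / √(0.87 × 0.58) = 0.43 / √0.5046 = 0.43 / 0.7104 ≈ 0.61.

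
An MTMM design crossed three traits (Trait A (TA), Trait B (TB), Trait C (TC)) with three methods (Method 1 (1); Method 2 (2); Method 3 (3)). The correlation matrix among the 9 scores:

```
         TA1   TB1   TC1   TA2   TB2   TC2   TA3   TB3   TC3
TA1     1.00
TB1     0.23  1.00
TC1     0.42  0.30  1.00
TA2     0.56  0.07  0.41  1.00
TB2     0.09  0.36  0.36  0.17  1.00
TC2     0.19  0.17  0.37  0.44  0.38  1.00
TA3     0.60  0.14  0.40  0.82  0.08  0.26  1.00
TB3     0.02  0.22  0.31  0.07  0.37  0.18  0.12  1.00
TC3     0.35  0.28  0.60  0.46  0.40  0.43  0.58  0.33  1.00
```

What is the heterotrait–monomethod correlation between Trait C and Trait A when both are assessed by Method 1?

Different traits, same method: r(TC1, TA1) = 0.42.

0.42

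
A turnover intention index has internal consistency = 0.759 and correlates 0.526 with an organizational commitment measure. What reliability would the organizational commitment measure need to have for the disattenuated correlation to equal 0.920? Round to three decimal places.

0.431

r_true = r_obs / √(r_xx · r_yy) ⇒ 0.920 = 0.526 / √(0.759 · r_yy).
√(0.759 · r_yy) = 0.526 / 0.920 = 0.5717; 0.759 · r_yy = 0.3268; r_yy = 0.3268 / 0.759 ≈ 0.431.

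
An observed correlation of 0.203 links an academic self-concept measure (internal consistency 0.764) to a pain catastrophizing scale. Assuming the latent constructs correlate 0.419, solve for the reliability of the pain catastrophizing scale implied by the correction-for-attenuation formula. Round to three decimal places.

r_true = r_obs / √(r_xx · r_yy) ⇒ 0.419 = 0.203 / √(0.764 · r_yy).
√(0.764 · r_yy) = 0.203 / 0.419 = 0.4845; 0.764 · r_yy = 0.2347; r_yy = 0.2347 / 0.764 ≈ 0.307.

0.307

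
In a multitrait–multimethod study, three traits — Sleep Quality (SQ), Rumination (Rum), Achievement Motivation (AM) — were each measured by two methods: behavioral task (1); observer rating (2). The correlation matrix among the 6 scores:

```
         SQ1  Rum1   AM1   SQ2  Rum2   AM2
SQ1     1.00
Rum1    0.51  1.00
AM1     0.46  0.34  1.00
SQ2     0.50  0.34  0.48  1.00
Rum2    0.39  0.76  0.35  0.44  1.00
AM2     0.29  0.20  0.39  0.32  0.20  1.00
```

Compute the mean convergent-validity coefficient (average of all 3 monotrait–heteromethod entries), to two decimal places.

0.55

Convergent values: 0.50, 0.76, 0.39; mean = 1.65/3 = 0.55.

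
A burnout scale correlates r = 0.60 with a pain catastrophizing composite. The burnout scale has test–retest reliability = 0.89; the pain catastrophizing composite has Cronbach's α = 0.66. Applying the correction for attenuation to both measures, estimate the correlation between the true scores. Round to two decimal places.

0.78

r_true = r_obs / √(r_xx · r_yy) = 0.60 / √(0.89 × 0.66) = 0.60 / √0.5874 = 0.60 / 0.7664 ≈ 0.78.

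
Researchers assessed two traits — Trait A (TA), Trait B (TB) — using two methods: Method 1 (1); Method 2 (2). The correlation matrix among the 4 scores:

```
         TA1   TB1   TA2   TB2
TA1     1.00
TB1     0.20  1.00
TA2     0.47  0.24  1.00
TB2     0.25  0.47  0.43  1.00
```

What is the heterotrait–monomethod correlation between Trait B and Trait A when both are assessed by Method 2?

Different traits, same method: r(TB2, TA2) = 0.43.

0.43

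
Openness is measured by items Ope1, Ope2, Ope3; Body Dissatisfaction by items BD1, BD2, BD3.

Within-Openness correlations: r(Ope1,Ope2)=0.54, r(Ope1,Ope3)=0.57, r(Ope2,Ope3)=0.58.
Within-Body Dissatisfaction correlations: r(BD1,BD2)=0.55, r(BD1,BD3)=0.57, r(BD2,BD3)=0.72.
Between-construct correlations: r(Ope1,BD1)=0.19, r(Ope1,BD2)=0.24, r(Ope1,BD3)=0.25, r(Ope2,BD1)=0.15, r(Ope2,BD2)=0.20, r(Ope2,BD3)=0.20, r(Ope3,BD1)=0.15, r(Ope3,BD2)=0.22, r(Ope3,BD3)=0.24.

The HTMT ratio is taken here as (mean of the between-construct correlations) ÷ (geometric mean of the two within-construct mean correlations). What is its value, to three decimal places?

Between-construct mean = 1.84/9 = 0.2044.
Mean within-Ope = 1.69/3 = 0.5633; mean within-BD = 1.84/3 = 0.6133.
Geometric mean = √(0.5633 × 0.6133) = 0.5878.
HTMT = 0.2044 / 0.5878 = 0.348.

0.348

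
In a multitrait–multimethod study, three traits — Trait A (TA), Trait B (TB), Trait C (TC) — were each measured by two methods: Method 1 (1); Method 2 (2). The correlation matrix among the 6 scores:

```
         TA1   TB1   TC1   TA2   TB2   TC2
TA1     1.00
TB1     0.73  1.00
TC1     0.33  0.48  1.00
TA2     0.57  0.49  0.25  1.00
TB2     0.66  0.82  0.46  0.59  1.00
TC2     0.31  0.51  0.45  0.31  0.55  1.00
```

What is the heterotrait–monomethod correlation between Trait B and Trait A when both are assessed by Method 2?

0.59

Different traits, same method: r(TB2, TA2) = 0.59.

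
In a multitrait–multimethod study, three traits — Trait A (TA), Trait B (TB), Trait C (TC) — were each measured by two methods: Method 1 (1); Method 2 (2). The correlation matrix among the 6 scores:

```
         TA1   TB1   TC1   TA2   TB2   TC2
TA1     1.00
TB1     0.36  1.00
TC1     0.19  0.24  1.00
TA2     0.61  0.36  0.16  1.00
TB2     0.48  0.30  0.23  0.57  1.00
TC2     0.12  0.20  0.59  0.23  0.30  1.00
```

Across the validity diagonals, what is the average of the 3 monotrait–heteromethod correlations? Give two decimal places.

0.50

Convergent values: 0.61, 0.30, 0.59; mean = 1.50/3 = 0.50.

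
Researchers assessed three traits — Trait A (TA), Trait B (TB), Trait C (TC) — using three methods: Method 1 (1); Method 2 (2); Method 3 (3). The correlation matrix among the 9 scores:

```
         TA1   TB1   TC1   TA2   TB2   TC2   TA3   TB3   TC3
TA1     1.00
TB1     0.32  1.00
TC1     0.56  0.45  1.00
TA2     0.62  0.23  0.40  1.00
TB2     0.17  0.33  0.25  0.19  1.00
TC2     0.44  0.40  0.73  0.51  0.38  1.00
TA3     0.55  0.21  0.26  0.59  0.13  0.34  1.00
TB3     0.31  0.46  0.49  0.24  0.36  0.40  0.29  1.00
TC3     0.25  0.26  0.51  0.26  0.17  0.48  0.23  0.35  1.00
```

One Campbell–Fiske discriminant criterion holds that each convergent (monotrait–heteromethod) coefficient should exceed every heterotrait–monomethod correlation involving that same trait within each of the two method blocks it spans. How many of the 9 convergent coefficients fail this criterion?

5

Convergent coefficients and their comparison sets:
TA (methods 1·2): 0.62 vs {0.32, 0.19, 0.56, 0.51} → pass.
TA (methods 1·3): 0.55 vs {0.32, 0.29, 0.56, 0.23} → fail.
TA (methods 2·3): 0.59 vs {0.19, 0.29, 0.51, 0.23} → pass.
TB (methods 1·2): 0.33 vs {0.32, 0.19, 0.45, 0.38} → fail.
TB (methods 1·3): 0.46 vs {0.32, 0.29, 0.45, 0.35} → pass.
TB (methods 2·3): 0.36 vs {0.19, 0.29, 0.38, 0.35} → fail.
TC (methods 1·2): 0.73 vs {0.56, 0.51, 0.45, 0.38} → pass.
TC (methods 1·3): 0.51 vs {0.56, 0.23, 0.45, 0.35} → fail.
TC (methods 2·3): 0.48 vs {0.51, 0.23, 0.38, 0.35} → fail.
5 of 9 fail.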